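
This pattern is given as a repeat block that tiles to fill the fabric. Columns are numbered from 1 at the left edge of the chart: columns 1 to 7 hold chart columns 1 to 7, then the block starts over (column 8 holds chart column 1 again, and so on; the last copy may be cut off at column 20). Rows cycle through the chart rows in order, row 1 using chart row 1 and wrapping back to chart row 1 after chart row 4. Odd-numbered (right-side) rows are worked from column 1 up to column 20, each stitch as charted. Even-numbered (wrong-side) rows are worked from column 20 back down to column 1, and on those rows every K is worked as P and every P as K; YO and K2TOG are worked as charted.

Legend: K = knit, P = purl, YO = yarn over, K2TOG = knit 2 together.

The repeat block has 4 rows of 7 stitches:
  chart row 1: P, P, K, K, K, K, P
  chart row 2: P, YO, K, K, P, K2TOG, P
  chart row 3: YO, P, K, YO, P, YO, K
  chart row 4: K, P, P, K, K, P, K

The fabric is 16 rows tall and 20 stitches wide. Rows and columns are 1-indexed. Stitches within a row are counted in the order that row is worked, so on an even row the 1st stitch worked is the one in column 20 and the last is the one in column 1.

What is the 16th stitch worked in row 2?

== STITCH ==
K

Derivation:
For row 2: chart row = ((2-1) mod 4) + 1 = 2; this is a WS (even) row.
Chart row 2 tiled across columns 1-20: P YO K K P K2TOG P P YO K K P K2TOG P P YO K K P K2TOG
WS row: flip the tiled sequence (start at column 20) and apply K<->P; YO and K2TOG stay.
Row 2 as worked: K2TOG K P P YO K K K2TOG K P P YO K K K2TOG K P P YO K
The 16th stitch worked is K.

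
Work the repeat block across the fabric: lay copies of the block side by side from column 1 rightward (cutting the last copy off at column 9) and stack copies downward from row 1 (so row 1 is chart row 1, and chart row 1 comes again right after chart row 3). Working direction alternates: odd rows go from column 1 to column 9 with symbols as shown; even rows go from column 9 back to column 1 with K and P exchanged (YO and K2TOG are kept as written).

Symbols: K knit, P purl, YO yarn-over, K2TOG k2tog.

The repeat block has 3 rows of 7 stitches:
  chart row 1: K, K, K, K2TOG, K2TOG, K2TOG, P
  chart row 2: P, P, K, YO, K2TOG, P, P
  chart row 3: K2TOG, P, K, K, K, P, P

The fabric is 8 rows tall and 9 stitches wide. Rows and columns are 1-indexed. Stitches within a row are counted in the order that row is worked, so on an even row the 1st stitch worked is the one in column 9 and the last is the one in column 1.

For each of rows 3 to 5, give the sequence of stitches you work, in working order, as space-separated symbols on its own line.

Row 3: chart row 3, RS - tile across columns 1-9 and work as-is.
Row 4: chart row 1, WS - tiled (columns 1-9): K K K K2TOG K2TOG K2TOG P K K; work from column 9 back to 1 with K<->P swapped.
Row 5: chart row 2, RS - tile across columns 1-9 and work as-is.

== ROWS AS WORKED ==
K2TOG P K K K P P K2TOG P
P P K K2TOG K2TOG K2TOG P P P
P P K YO K2TOG P P P P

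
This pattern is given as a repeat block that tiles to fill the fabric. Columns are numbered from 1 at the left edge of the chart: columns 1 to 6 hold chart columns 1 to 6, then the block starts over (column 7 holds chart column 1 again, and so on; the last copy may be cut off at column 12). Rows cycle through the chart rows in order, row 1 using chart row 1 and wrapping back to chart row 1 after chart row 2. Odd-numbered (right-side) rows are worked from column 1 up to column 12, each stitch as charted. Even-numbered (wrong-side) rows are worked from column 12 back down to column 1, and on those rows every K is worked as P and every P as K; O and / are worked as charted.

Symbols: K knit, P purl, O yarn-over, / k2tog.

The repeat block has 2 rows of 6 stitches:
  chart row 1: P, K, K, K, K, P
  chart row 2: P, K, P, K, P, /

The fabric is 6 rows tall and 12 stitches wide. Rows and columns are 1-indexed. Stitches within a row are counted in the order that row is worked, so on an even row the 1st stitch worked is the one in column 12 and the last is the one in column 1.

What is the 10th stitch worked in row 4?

Row 4 uses chart row ((4-1) mod 2)+1 = 2. Row 4 is even, so WS.
Chart row 2 tiled across columns 1-12: P K P K P / P K P K P /
Wrong side: read the tiled row from column 12 down to 1 and exchange K with P (leave O, /).
Row 4 as worked: / K P K P K / K P K P K
Stitch 10 in working order -> K

Stitch:
K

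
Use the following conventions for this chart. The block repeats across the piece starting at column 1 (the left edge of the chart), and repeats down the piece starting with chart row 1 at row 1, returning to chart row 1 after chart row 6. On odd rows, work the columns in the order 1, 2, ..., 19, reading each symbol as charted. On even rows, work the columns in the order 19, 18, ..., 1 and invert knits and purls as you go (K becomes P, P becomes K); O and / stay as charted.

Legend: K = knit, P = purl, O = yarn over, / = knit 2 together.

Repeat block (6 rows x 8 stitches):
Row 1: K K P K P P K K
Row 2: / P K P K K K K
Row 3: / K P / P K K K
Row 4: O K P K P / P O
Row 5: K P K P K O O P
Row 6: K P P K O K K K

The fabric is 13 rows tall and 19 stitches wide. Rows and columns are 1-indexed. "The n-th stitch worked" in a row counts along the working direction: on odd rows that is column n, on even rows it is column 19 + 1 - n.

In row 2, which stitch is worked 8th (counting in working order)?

Stitch:
K

Derivation:
Row 2 uses chart row ((2-1) mod 6)+1 = 2. Row 2 is even, so WS.
Chart row 2 tiled across columns 1-19: / P K P K K K K / P K P K K K K / P K
WS: work from column 19 back to column 1 (reverse the tiled row), swapping K<->P (O and / unchanged).
Row 2 as worked: P K / P P P P K P K / P P P P K P K /
Counting 8 along the worked row gives K.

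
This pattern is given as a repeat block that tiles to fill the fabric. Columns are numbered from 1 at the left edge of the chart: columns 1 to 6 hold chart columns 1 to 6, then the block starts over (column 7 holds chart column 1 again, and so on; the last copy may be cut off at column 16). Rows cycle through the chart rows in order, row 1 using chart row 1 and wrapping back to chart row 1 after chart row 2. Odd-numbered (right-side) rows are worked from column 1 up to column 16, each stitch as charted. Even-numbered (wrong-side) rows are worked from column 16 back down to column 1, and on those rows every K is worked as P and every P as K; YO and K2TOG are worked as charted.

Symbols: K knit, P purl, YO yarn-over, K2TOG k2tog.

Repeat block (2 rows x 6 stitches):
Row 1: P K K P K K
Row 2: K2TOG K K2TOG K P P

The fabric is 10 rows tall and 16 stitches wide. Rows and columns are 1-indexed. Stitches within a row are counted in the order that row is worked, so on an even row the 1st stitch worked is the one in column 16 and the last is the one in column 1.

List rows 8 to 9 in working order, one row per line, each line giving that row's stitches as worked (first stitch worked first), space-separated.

Row 8: chart row 2, WS - tiled (columns 1-16): K2TOG K K2TOG K P P K2TOG K K2TOG K P P K2TOG K K2TOG K; work from column 16 back to 1 with K<->P swapped.
Row 9: chart row 1, RS - tile across columns 1-16 and work as-is.

== ROWS AS WORKED ==
P K2TOG P K2TOG K K P K2TOG P K2TOG K K P K2TOG P K2TOG
P K K P K K P K K P K K P K K P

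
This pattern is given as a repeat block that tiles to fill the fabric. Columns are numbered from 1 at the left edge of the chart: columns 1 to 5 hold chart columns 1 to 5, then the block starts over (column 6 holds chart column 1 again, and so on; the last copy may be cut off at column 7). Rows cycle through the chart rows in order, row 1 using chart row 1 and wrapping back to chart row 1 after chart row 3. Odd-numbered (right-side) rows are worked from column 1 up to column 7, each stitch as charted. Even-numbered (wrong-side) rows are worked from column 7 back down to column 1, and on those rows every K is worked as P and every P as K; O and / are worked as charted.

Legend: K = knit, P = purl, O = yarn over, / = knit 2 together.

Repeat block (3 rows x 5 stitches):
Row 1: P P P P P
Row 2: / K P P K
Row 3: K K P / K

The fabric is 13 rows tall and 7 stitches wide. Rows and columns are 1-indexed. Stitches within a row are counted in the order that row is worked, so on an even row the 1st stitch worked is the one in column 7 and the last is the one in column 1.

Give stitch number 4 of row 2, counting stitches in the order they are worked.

Result:
K

Derivation:
Row 2: (2-1) mod 3 = 1, so use chart row 2. Even row -> WS.
Chart row 2 tiled across columns 1-7: / K P P K / K
WS: work from column 7 back to column 1 (reverse the tiled row), swapping K<->P (O and / unchanged).
Row 2 as worked: P / P K K P /
Counting 4 along the worked row gives K.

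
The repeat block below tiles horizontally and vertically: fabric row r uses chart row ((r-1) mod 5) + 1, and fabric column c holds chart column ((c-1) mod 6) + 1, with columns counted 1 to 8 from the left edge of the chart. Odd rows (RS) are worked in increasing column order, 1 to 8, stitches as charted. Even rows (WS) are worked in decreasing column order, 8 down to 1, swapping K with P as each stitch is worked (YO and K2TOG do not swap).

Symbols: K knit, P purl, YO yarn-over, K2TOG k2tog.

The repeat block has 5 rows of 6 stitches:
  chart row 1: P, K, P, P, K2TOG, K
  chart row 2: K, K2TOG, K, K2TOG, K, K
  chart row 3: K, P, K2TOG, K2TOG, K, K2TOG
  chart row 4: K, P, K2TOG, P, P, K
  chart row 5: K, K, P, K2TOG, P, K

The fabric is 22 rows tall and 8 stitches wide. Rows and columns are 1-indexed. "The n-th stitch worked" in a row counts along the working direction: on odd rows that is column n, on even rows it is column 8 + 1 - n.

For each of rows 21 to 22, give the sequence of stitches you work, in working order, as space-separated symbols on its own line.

Rows as worked:
P K P P K2TOG K P K
K2TOG P P P K2TOG P K2TOG P

Derivation:
Row 21: chart row 1, RS - tile across columns 1-8 and work as-is.
Row 22: chart row 2, WS - tiled (columns 1-8): K K2TOG K K2TOG K K K K2TOG; work from column 8 back to 1 with K<->P swapped.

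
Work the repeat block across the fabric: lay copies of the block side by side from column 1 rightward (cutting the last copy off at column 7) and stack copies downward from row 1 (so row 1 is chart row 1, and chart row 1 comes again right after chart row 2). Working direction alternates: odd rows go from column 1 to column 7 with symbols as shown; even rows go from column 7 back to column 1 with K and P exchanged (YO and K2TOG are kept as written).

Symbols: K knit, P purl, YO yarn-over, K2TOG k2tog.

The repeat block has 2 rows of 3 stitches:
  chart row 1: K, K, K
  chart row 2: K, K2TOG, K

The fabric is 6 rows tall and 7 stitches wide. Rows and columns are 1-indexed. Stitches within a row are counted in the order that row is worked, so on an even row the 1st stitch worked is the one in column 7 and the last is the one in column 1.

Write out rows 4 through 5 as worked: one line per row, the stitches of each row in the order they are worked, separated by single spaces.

Result:
P P K2TOG P P K2TOG P
K K K K K K K

Derivation:
Row 4: chart row 2, WS - tiled (columns 1-7): K K2TOG K K K2TOG K K; work from column 7 back to 1 with K<->P swapped.
Row 5: chart row 1, RS - tile across columns 1-7 and work as-is.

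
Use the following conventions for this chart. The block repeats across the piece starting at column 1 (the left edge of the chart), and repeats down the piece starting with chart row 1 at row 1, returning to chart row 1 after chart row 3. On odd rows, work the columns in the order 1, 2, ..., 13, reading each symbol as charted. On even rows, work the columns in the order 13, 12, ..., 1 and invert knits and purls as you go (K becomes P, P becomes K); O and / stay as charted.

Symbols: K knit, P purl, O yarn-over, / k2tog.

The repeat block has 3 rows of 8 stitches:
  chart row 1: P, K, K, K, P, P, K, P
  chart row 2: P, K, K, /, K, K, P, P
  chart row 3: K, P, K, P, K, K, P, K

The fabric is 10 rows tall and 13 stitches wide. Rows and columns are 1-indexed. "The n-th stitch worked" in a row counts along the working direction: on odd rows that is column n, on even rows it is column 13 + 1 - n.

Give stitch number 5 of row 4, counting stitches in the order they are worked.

== STITCH ==
K

Derivation:
Row 4 uses chart row ((4-1) mod 3)+1 = 1. Row 4 is even, so WS.
Chart row 1 tiled across columns 1-13: P K K K P P K P P K K K P
WS row: flip the tiled sequence (start at column 13) and apply K<->P; O and / stay.
Row 4 as worked: K P P P K K P K K P P P K
Counting 5 along the worked row gives K.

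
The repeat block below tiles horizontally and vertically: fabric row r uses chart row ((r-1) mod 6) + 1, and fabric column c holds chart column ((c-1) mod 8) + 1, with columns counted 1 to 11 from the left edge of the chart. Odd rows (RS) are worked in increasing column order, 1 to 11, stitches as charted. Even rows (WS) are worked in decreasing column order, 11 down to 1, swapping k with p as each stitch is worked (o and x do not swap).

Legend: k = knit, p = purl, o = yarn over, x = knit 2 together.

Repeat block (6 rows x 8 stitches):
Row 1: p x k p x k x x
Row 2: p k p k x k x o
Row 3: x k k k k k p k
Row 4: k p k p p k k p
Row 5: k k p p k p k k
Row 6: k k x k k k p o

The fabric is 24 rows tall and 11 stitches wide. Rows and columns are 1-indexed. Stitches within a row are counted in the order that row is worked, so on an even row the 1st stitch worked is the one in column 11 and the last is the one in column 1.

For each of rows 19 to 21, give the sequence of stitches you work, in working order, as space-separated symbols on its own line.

== ROWS AS WORKED ==
p x k p x k x x p x k
k p k o x p x p k p k
x k k k k k p k x k k

Derivation:
Row 19: chart row 1, RS - tile across columns 1-11 and work as-is.
Row 20: chart row 2, WS - tiled (columns 1-11): p k p k x k x o p k p; work from column 11 back to 1 with k<->p swapped.
Row 21: chart row 3, RS - tile across columns 1-11 and work as-is.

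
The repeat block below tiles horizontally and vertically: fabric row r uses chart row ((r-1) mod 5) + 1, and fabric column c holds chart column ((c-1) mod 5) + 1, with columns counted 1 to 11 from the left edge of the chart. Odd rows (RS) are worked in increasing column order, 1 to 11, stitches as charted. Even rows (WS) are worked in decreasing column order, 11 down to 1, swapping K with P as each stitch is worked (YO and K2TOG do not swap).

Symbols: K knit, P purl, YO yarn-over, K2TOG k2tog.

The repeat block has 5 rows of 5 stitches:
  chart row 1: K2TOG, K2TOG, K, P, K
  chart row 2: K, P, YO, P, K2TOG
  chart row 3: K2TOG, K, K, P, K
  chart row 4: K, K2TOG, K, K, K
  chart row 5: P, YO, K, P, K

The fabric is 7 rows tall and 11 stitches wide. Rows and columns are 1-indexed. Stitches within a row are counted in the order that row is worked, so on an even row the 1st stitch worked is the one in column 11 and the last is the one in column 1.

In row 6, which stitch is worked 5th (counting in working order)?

Row 6 uses chart row ((6-1) mod 5)+1 = 1. Row 6 is even, so WS.
Chart row 1 tiled across columns 1-11: K2TOG K2TOG K P K K2TOG K2TOG K P K K2TOG
WS: work from column 11 back to column 1 (reverse the tiled row), swapping K<->P (YO and K2TOG unchanged).
Row 6 as worked: K2TOG P K P K2TOG K2TOG P K P K2TOG K2TOG
Counting 5 along the worked row gives K2TOG.

== STITCH ==
K2TOG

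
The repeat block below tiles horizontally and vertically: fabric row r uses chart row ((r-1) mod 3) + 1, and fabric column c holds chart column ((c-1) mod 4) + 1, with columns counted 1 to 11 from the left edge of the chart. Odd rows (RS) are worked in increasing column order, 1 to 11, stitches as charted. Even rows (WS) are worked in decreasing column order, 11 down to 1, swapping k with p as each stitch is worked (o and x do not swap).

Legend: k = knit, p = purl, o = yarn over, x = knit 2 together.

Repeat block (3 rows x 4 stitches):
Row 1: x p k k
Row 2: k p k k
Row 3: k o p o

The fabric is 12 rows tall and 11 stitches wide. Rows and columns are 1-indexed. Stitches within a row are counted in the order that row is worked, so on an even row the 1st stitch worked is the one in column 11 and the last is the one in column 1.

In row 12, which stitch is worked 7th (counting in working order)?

Row 12 uses chart row ((12-1) mod 3)+1 = 3. Row 12 is even, so WS.
Chart row 3 tiled across columns 1-11: k o p o k o p o k o p
Wrong side: read the tiled row from column 11 down to 1 and exchange k with p (leave o, x).
Row 12 as worked: k o p o k o p o k o p
Stitch 7 in working order -> p

Result:
p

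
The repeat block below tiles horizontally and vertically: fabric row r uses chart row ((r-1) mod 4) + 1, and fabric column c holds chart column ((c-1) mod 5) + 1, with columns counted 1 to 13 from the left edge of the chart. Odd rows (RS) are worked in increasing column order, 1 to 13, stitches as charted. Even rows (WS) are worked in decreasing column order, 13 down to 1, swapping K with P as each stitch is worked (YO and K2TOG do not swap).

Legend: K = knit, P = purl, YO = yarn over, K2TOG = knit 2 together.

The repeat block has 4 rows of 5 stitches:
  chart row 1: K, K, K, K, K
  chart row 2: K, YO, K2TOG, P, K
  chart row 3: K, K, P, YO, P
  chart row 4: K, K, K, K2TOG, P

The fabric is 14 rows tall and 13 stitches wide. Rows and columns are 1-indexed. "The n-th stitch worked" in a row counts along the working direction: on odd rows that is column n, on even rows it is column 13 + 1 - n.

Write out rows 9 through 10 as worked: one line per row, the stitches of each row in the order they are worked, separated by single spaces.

Row 9: chart row 1, RS - tile across columns 1-13 and work as-is.
Row 10: chart row 2, WS - tiled (columns 1-13): K YO K2TOG P K K YO K2TOG P K K YO K2TOG; work from column 13 back to 1 with K<->P swapped.

Rows as worked:
K K K K K K K K K K K K K
K2TOG YO P P K K2TOG YO P P K K2TOG YO P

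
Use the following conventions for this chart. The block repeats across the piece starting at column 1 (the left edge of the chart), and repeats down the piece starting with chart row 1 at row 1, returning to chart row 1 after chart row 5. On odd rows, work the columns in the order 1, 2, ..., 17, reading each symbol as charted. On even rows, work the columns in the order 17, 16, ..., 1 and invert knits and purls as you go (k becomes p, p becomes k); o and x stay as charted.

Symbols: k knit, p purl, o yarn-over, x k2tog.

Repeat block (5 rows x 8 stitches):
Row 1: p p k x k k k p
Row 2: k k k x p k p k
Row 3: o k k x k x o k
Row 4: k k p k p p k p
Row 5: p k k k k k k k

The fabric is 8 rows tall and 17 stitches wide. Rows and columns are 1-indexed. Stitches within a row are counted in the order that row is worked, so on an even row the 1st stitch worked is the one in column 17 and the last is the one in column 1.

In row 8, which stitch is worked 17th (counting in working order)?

== STITCH ==
o

Derivation:
Row 8: (8-1) mod 5 = 2, so use chart row 3. Even row -> WS.
Chart row 3 tiled across columns 1-17: o k k x k x o k o k k x k x o k o
WS row: flip the tiled sequence (start at column 17) and apply k<->p; o and x stay.
Row 8 as worked: o p o x p x p p o p o x p x p p o
Stitch 17 in working order -> o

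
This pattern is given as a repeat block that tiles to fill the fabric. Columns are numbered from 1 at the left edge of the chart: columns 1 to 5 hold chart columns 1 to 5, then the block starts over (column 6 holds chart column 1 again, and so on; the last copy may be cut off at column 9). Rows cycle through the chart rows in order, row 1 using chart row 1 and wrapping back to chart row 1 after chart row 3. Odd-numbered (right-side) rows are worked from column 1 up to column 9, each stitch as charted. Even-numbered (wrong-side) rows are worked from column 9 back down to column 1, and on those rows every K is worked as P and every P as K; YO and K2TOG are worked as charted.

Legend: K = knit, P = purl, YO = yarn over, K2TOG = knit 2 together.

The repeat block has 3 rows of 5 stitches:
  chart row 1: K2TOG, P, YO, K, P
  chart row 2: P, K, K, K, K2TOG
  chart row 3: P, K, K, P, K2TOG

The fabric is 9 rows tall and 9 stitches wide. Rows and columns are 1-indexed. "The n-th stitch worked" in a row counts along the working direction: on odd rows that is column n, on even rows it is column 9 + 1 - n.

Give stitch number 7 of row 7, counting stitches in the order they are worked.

Result:
P

Derivation:
Row 7 uses chart row ((7-1) mod 3)+1 = 1. Row 7 is odd, so RS.
Chart row 1 tiled across columns 1-9: K2TOG P YO K P K2TOG P YO K
Right side: take the tiled row as-is (worked left to right from column 1).
The 7th stitch worked is P.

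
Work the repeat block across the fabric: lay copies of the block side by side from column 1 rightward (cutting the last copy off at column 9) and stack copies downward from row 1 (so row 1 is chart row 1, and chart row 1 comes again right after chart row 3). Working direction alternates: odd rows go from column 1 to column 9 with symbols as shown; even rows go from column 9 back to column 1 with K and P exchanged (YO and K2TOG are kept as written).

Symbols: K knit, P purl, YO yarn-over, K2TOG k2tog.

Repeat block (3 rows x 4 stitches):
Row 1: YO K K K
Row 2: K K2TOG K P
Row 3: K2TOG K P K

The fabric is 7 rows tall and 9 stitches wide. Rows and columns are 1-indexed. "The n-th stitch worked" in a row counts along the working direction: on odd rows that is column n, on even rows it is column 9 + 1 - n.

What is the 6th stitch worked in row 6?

Stitch:
P

Derivation:
Row 6: (6-1) mod 3 = 2, so use chart row 3. Even row -> WS.
Chart row 3 tiled across columns 1-9: K2TOG K P K K2TOG K P K K2TOG
WS: work from column 9 back to column 1 (reverse the tiled row), swapping K<->P (YO and K2TOG unchanged).
Row 6 as worked: K2TOG P K P K2TOG P K P K2TOG
The 6th stitch worked is P.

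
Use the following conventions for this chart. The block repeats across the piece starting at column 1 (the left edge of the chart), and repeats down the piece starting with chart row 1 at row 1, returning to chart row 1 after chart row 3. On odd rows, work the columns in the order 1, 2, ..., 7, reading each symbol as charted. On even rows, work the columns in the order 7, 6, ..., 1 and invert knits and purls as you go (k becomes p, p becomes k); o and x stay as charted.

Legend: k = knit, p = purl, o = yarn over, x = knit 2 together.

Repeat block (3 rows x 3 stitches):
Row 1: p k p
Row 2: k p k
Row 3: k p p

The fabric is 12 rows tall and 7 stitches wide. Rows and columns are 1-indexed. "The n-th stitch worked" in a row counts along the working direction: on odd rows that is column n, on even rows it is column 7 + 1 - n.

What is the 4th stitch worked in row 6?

== STITCH ==
p

Derivation:
Row 6: (6-1) mod 3 = 2, so use chart row 3. Even row -> WS.
Chart row 3 tiled across columns 1-7: k p p k p p k
WS: work from column 7 back to column 1 (reverse the tiled row), swapping k<->p (o and x unchanged).
Row 6 as worked: p k k p k k p
Counting 4 along the worked row gives p.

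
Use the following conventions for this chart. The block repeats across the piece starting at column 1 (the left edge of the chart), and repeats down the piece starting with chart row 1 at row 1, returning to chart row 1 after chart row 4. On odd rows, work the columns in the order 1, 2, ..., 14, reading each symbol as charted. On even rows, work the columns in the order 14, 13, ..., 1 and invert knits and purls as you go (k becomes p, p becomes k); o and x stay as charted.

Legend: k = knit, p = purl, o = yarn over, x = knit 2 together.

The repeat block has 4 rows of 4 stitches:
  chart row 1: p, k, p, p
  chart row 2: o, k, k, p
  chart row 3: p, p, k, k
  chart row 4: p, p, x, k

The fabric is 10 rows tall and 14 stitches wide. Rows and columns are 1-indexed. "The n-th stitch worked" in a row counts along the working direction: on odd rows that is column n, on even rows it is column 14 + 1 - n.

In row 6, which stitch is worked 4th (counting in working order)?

Stitch:
p

Derivation:
Row 6: (6-1) mod 4 = 1, so use chart row 2. Even row -> WS.
Chart row 2 tiled across columns 1-14: o k k p o k k p o k k p o k
WS: work from column 14 back to column 1 (reverse the tiled row), swapping k<->p (o and x unchanged).
Row 6 as worked: p o k p p o k p p o k p p o
Stitch 4 in working order -> p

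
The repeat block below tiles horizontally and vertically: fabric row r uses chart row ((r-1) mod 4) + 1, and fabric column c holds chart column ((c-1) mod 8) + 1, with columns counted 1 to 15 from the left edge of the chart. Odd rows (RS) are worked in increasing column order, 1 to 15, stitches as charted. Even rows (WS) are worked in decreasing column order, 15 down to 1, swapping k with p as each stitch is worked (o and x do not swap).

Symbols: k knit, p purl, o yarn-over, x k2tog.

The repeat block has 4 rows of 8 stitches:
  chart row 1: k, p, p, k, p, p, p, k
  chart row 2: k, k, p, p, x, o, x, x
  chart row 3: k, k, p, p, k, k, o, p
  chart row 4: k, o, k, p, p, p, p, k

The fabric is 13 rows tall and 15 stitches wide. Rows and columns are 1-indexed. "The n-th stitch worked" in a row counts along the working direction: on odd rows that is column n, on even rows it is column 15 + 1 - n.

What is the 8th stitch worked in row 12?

Result:
p

Derivation:
Row 12: (12-1) mod 4 = 3, so use chart row 4. Even row -> WS.
Chart row 4 tiled across columns 1-15: k o k p p p p k k o k p p p p
Wrong side: read the tiled row from column 15 down to 1 and exchange k with p (leave o, x).
Row 12 as worked: k k k k p o p p k k k k p o p
Stitch 8 in working order -> p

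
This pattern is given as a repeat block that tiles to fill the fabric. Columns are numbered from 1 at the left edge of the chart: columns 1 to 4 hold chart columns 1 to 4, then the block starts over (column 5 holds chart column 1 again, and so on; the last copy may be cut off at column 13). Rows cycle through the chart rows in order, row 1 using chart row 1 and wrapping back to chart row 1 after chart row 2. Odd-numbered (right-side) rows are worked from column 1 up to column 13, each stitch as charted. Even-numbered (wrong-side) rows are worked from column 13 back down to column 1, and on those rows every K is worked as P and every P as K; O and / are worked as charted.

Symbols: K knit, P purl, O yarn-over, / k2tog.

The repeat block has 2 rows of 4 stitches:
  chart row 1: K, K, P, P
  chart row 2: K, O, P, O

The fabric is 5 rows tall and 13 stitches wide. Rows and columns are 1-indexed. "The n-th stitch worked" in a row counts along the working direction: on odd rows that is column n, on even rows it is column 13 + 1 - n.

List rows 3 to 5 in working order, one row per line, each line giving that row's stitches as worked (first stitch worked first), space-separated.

Row 3: chart row 1, RS - tile across columns 1-13 and work as-is.
Row 4: chart row 2, WS - tiled (columns 1-13): K O P O K O P O K O P O K; work from column 13 back to 1 with K<->P swapped.
Row 5: chart row 1, RS - tile across columns 1-13 and work as-is.

== ROWS AS WORKED ==
K K P P K K P P K K P P K
P O K O P O K O P O K O P
K K P P K K P P K K P P K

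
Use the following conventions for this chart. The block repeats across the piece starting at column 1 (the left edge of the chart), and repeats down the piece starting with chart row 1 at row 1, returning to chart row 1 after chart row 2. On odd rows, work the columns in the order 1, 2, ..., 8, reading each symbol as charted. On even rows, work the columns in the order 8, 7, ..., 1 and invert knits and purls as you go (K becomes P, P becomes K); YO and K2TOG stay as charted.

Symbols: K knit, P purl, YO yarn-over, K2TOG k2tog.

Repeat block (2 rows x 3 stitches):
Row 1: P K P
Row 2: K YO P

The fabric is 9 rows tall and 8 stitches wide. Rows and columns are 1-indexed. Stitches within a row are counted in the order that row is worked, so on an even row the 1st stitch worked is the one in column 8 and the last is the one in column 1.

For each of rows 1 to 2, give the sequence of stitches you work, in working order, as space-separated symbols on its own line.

Row 1: chart row 1, RS - tile across columns 1-8 and work as-is.
Row 2: chart row 2, WS - tiled (columns 1-8): K YO P K YO P K YO; work from column 8 back to 1 with K<->P swapped.

Rows as worked:
P K P P K P P K
YO P K YO P K YO P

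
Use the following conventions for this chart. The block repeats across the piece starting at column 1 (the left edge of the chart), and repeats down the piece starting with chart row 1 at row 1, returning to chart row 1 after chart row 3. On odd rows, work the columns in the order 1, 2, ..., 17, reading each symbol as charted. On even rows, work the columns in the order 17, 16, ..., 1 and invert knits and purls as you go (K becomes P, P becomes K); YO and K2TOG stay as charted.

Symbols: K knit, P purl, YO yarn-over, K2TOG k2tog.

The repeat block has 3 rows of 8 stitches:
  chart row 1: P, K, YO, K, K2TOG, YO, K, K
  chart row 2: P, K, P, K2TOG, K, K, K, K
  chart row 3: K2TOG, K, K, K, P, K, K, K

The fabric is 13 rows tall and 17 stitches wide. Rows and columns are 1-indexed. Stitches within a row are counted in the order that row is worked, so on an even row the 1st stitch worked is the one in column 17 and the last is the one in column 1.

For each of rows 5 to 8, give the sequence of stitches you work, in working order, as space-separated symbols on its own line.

== ROWS AS WORKED ==
P K P K2TOG K K K K P K P K2TOG K K K K P
K2TOG P P P K P P P K2TOG P P P K P P P K2TOG
P K YO K K2TOG YO K K P K YO K K2TOG YO K K P
K P P P P K2TOG K P K P P P P K2TOG K P K

Derivation:
Row 5: chart row 2, RS - tile across columns 1-17 and work as-is.
Row 6: chart row 3, WS - tiled (columns 1-17): K2TOG K K K P K K K K2TOG K K K P K K K K2TOG; work from column 17 back to 1 with K<->P swapped.
Row 7: chart row 1, RS - tile across columns 1-17 and work as-is.
Row 8: chart row 2, WS - tiled (columns 1-17): P K P K2TOG K K K K P K P K2TOG K K K K P; work from column 17 back to 1 with K<->P swapped.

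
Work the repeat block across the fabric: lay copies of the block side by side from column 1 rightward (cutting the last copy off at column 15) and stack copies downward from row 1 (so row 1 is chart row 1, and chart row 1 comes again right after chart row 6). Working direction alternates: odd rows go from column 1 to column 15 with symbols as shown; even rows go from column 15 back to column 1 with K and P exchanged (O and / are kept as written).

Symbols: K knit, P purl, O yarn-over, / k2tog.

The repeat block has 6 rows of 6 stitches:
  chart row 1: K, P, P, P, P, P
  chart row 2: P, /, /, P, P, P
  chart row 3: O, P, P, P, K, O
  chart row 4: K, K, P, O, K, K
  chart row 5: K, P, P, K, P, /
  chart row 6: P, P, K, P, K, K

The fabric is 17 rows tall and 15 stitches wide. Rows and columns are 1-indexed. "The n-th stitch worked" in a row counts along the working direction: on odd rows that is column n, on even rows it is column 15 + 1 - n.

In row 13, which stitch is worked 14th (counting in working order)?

Row 13 uses chart row ((13-1) mod 6)+1 = 1. Row 13 is odd, so RS.
Chart row 1 tiled across columns 1-15: K P P P P P K P P P P P K P P
RS row: no reversal, no swap; stitch n worked = column n.
The 14th stitch worked is P.

Stitch:
P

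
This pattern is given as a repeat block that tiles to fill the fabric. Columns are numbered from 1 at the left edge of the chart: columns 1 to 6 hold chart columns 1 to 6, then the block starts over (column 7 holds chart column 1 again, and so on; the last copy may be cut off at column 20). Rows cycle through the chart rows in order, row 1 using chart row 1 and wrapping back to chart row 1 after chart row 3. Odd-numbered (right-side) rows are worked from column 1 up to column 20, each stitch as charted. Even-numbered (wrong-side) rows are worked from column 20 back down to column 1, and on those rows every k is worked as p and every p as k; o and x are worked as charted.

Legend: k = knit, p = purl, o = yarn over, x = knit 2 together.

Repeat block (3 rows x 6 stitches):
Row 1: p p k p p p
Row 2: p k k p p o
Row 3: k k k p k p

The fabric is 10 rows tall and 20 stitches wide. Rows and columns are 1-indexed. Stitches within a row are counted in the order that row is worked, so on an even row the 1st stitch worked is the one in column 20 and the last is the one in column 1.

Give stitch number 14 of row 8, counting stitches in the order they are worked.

For row 8: chart row = ((8-1) mod 3) + 1 = 2; this is a WS (even) row.
Chart row 2 tiled across columns 1-20: p k k p p o p k k p p o p k k p p o p k
WS: work from column 20 back to column 1 (reverse the tiled row), swapping k<->p (o and x unchanged).
Row 8 as worked: p k o k k p p k o k k p p k o k k p p k
The 14th stitch worked is k.

Result:
k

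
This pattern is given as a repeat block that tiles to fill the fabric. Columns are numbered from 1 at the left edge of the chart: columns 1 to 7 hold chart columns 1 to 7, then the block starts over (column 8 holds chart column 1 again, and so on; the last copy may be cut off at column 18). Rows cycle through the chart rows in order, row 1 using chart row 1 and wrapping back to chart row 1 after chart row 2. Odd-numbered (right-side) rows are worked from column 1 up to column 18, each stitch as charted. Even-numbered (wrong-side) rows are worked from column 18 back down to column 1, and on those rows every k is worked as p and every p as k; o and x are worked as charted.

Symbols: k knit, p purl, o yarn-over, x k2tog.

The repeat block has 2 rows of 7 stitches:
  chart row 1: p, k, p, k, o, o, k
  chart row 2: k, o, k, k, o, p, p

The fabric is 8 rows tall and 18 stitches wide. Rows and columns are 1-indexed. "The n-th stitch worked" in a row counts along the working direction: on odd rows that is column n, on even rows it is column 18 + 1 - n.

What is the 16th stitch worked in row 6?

Result:
p

Derivation:
Row 6: (6-1) mod 2 = 1, so use chart row 2. Even row -> WS.
Chart row 2 tiled across columns 1-18: k o k k o p p k o k k o p p k o k k
WS: work from column 18 back to column 1 (reverse the tiled row), swapping k<->p (o and x unchanged).
Row 6 as worked: p p o p k k o p p o p k k o p p o p
Counting 16 along the worked row gives p.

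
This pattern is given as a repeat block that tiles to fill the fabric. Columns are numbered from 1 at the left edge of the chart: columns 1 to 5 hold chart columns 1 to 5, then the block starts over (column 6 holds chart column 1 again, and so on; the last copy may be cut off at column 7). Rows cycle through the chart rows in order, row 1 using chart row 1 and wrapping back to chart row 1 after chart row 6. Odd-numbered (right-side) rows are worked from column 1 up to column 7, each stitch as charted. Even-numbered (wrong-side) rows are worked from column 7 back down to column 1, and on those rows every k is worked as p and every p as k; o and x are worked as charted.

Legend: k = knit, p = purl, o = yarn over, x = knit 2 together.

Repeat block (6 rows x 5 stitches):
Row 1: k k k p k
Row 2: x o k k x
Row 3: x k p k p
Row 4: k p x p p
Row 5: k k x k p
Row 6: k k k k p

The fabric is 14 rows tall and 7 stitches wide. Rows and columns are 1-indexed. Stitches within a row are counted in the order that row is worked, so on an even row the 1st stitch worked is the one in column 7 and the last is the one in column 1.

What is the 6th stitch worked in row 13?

== STITCH ==
k

Derivation:
Row 13 uses chart row ((13-1) mod 6)+1 = 1. Row 13 is odd, so RS.
Chart row 1 tiled across columns 1-7: k k k p k k k
RS: work column 1 to column 7, symbols as charted — the tiled row is the row as worked.
Stitch 6 in working order -> k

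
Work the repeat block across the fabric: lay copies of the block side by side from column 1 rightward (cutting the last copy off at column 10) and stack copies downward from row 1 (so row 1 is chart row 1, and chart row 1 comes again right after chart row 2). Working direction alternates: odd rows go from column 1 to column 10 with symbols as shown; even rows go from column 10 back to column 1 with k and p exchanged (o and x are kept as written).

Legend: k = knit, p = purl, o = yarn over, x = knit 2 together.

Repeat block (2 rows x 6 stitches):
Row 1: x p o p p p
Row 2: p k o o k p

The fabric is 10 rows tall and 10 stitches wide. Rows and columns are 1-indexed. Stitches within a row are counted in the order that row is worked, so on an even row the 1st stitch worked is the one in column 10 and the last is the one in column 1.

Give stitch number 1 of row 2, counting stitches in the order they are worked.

For row 2: chart row = ((2-1) mod 2) + 1 = 2; this is a WS (even) row.
Chart row 2 tiled across columns 1-10: p k o o k p p k o o
WS: work from column 10 back to column 1 (reverse the tiled row), swapping k<->p (o and x unchanged).
Row 2 as worked: o o p k k p o o p k
The 1st stitch worked is o.

== STITCH ==
o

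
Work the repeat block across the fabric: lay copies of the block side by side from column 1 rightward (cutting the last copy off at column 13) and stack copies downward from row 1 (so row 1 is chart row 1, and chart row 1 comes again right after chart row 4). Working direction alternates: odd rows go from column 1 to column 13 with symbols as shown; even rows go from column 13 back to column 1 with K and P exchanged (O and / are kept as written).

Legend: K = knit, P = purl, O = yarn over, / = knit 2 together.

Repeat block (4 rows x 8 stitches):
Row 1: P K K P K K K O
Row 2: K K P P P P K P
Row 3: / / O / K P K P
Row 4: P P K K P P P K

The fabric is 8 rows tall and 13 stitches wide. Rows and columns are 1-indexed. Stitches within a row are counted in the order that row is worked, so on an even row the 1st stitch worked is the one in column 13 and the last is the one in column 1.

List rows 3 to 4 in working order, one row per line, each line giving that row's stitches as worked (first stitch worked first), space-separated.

Row 3: chart row 3, RS - tile across columns 1-13 and work as-is.
Row 4: chart row 4, WS - tiled (columns 1-13): P P K K P P P K P P K K P; work from column 13 back to 1 with K<->P swapped.

== ROWS AS WORKED ==
/ / O / K P K P / / O / K
K P P K K P K K K P P K K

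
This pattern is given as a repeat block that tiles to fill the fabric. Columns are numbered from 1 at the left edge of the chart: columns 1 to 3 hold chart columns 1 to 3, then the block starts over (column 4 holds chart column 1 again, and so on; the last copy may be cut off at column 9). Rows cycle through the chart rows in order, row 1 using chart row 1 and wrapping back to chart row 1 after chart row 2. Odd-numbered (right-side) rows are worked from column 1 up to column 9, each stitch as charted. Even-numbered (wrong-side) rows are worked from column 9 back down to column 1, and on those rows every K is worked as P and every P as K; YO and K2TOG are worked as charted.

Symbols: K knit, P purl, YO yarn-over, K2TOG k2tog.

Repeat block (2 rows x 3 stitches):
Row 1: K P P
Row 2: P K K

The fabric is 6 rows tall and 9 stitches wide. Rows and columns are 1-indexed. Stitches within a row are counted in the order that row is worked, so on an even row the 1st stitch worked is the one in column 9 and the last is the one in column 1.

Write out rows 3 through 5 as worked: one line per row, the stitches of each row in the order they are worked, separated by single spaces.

Result:
K P P K P P K P P
P P K P P K P P K
K P P K P P K P P

Derivation:
Row 3: chart row 1, RS - tile across columns 1-9 and work as-is.
Row 4: chart row 2, WS - tiled (columns 1-9): P K K P K K P K K; work from column 9 back to 1 with K<->P swapped.
Row 5: chart row 1, RS - tile across columns 1-9 and work as-is.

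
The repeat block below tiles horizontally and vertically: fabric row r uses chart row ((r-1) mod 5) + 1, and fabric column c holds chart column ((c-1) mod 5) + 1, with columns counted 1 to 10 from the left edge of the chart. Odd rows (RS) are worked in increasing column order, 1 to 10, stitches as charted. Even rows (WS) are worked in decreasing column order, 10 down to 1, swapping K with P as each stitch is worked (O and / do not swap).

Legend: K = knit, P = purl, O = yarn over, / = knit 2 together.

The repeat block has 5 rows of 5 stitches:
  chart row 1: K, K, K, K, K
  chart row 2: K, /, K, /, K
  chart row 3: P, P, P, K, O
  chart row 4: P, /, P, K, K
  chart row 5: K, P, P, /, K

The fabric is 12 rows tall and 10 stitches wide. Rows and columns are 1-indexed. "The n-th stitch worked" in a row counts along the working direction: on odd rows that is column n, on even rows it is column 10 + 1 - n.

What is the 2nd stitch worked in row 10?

== STITCH ==
/

Derivation:
Row 10 uses chart row ((10-1) mod 5)+1 = 5. Row 10 is even, so WS.
Chart row 5 tiled across columns 1-10: K P P / K K P P / K
Wrong side: read the tiled row from column 10 down to 1 and exchange K with P (leave O, /).
Row 10 as worked: P / K K P P / K K P
The 2nd stitch worked is /.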